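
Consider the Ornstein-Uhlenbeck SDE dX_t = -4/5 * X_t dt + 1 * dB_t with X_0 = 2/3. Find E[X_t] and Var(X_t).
E[X_t] = 2*exp(-4*t/5)/3; Var(X_t) = 5/8 - 5*exp(-8*t/5)/8

The OU SDE dX = -theta X dt + sigma dB admits the integrating factor exp(theta t): d(exp(theta t) X_t) = sigma exp(theta t) dB_t. Integrating from 0 to t:
  X_t = x_0 * exp(-theta t) + sigma * int_0^t exp(-theta (t-s)) dB_s.
The Itô integral has mean 0 and (by the Itô isometry) variance sigma^2 * int_0^t exp(-2 theta (t - s)) ds = sigma^2 * (1 - exp(-2 theta t)) / (2 theta).
With theta = 4/5, sigma = 1, x_0 = 2/3:
  E[X_t] = 2/3 * exp(-4/5 t) = 2*exp(-4*t/5)/3
  Var(X_t) = (1)^2 * (1 - exp(-2*4/5 t)) / (2 * 4/5) = 5/8 - 5*exp(-8*t/5)/8.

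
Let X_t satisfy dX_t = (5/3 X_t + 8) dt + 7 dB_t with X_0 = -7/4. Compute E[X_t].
E[X_t] = 61*exp(5*t/3)/20 - 24/5

Taking expectations and using E[dB_t] = 0, the mean m(t) = E[X_t] satisfies the ODE m'(t) = a m(t) + b with m(0) = x_0. With a = 5/3, b = 8, x_0 = -7/4, the solution is
  m(t) = x_0 * exp(a t) + (b/a) * (exp(a t) - 1)
       = (-7/4) * exp((5/3) t) + (8/(5/3)) * (exp((5/3) t) - 1)
       = 61*exp(5*t/3)/20 - 24/5.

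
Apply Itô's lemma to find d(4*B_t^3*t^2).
d(4*B_t^3*t^2) = (4*B_t*t*(2*B_t^2 + 3*t)) dt + (12*B_t^2*t^2) dB_t

Itô's formula for f(t, x): d f(t, B_t) = (f_t + (1/2) f_xx) dt + f_x dB_t. Compute partials of f(t, x) = 4*t^2*x^3:
  f_t(t,x)  = 8*t*x^3
  f_x(t,x)  = 12*t^2*x^2
  f_xx(t,x) = 24*t^2*x
Assemble drift = f_t + (1/2) f_xx = 4*t*x*(3*t + 2*x^2) and diffusion = f_x = 12*t^2*x^2. Substituting x = B_t:
  d(4*B_t^3*t^2) = (4*B_t*t*(2*B_t^2 + 3*t)) dt + (12*B_t^2*t^2) dB_t.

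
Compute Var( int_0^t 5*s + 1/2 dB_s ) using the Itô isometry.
Var = t*(100*t^2 + 30*t + 3)/12

The Itô integral of a deterministic integrand f(s) has mean 0 because each increment f(s) * (B_{s+ds} - B_s) has mean 0. By the Itô isometry:
  Var( int_0^t f(s) dB_s ) = E[ (int_0^t f(s) dB_s)^2 ] = int_0^t f(s)^2 ds.
Here f(s) = 5*s + 1/2, so f(s)^2 = (10*s + 1)^2/4. Integrate:
  int_0^t ((10*s + 1)^2/4) ds = t*(100*t^2 + 30*t + 3)/12.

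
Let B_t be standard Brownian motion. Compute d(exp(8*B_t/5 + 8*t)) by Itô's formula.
d(exp(8*B_t/5 + 8*t)) = (232*exp(8*B_t/5 + 8*t)/25) dt + (8*exp(8*B_t/5 + 8*t)/5) dB_t

Itô's formula for f(t, x): d f(t, B_t) = (f_t + (1/2) f_xx) dt + f_x dB_t. Compute partials of f(t, x) = exp(8*t + 8*x/5):
  f_t(t,x)  = 8*exp(8*t + 8*x/5)
  f_x(t,x)  = 8*exp(8*t + 8*x/5)/5
  f_xx(t,x) = 64*exp(8*t + 8*x/5)/25
Assemble drift = f_t + (1/2) f_xx = 232*exp(8*t + 8*x/5)/25 and diffusion = f_x = 8*exp(8*t + 8*x/5)/5. Substituting x = B_t:
  d(exp(8*B_t/5 + 8*t)) = (232*exp(8*B_t/5 + 8*t)/25) dt + (8*exp(8*B_t/5 + 8*t)/5) dB_t.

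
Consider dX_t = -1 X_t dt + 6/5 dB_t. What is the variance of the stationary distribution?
lim Var(X_t) = 18/25

The OU SDE dX = -theta X dt + sigma dB admits the integrating factor exp(theta t): d(exp(theta t) X_t) = sigma exp(theta t) dB_t. Integrating from 0 to t gives X_t = x_0 * exp(-theta t) + sigma * int_0^t exp(-theta (t-s)) dB_s for any initial x_0. The Itô integral has variance (by the Itô isometry) sigma^2 * int_0^t exp(-2 theta (t - s)) ds = sigma^2 * (1 - exp(-2 theta t)) / (2 theta), independent of x_0.
With theta = 1, sigma = 6/5:
  Var(X_t) = (6/5)^2 * (1 - exp(-2*1 t)) / (2 * 1) = 18/25 - 18*exp(-2*t)/25.
As t -> infinity, exp(-2*1 t) -> 0, so the stationary variance is sigma^2 / (2 theta) = 18/25.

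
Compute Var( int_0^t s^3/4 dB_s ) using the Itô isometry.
Var = t^7/112

The Itô integral of a deterministic integrand f(s) has mean 0 because each increment f(s) * (B_{s+ds} - B_s) has mean 0. By the Itô isometry:
  Var( int_0^t f(s) dB_s ) = E[ (int_0^t f(s) dB_s)^2 ] = int_0^t f(s)^2 ds.
Here f(s) = s^3/4, so f(s)^2 = s^6/16. Integrate:
  int_0^t (s^6/16) ds = t^7/112.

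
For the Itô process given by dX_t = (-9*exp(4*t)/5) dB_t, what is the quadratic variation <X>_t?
<X>_t = 81*exp(8*t)/200 - 81/200

For an Itô process dX_t = a(t) dt + b(t) dB_t, the quadratic variation is <X>_t = int_0^t b(s)^2 ds (the drift term does not contribute). Here b(s) = -9*exp(4*s)/5, so
  b(s)^2 = 81*exp(8*s)/25.
Integrating from 0 to t:
  <X>_t = int_0^t (81*exp(8*s)/25) ds = 81*exp(8*t)/200 - 81/200.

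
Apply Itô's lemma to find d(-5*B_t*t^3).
d(-5*B_t*t^3) = (-15*B_t*t^2) dt + (-5*t^3) dB_t

Itô's formula for f(t, x): d f(t, B_t) = (f_t + (1/2) f_xx) dt + f_x dB_t. Compute partials of f(t, x) = -5*t^3*x:
  f_t(t,x)  = -15*t^2*x
  f_x(t,x)  = -5*t^3
  f_xx(t,x) = 0
Assemble drift = f_t + (1/2) f_xx = -15*t^2*x and diffusion = f_x = -5*t^3. Substituting x = B_t:
  d(-5*B_t*t^3) = (-15*B_t*t^2) dt + (-5*t^3) dB_t.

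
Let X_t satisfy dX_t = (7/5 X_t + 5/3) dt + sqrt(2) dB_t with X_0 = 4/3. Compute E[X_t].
E[X_t] = 53*exp(7*t/5)/21 - 25/21

Taking expectations and using E[dB_t] = 0, the mean m(t) = E[X_t] satisfies the ODE m'(t) = a m(t) + b with m(0) = x_0. With a = 7/5, b = 5/3, x_0 = 4/3, the solution is
  m(t) = x_0 * exp(a t) + (b/a) * (exp(a t) - 1)
       = (4/3) * exp((7/5) t) + ((5/3)/(7/5)) * (exp((7/5) t) - 1)
       = 53*exp(7*t/5)/21 - 25/21.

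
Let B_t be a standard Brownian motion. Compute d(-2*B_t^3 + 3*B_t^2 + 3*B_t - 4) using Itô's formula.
d(-2*B_t^3 + 3*B_t^2 + 3*B_t - 4) = (3 - 6*B_t) dt + (-6*B_t^2 + 6*B_t + 3) dB_t

Itô's formula for f(B_t) gives d f(B_t) = f'(B_t) dB_t + (1/2) f''(B_t) dt. Compute derivatives of f(x) = -2*x^3 + 3*x^2 + 3*x - 4:
  f'(x)  = -6*x^2 + 6*x + 3
  f''(x) = 6 - 12*x
Substitute x = B_t and multiply the f'' term by 1/2:
  drift     = (1/2) * (6 - 12*x) evaluated at B_t = 3 - 6*B_t
  diffusion = (-6*x^2 + 6*x + 3) evaluated at B_t = -6*B_t^2 + 6*B_t + 3
Therefore d(-2*B_t^3 + 3*B_t^2 + 3*B_t - 4) = (3 - 6*B_t) dt + (-6*B_t^2 + 6*B_t + 3) dB_t.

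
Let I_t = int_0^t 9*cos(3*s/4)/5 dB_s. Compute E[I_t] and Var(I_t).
E[I_t] = 0; Var(I_t) = 81*t/50 + 27*sin(3*t/2)/25

The Itô integral of a deterministic integrand f(s) has mean 0 because each increment f(s) * (B_{s+ds} - B_s) has mean 0. By the Itô isometry:
  Var( int_0^t f(s) dB_s ) = E[ (int_0^t f(s) dB_s)^2 ] = int_0^t f(s)^2 ds.
Here f(s) = 9*cos(3*s/4)/5, so f(s)^2 = 81*cos(3*s/4)^2/25. Integrate:
  int_0^t (81*cos(3*s/4)^2/25) ds = 81*t/50 + 27*sin(3*t/2)/25.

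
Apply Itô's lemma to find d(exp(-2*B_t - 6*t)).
d(exp(-2*B_t - 6*t)) = (-4*exp(-2*B_t - 6*t)) dt + (-2*exp(-2*B_t - 6*t)) dB_t

Itô's formula for f(t, x): d f(t, B_t) = (f_t + (1/2) f_xx) dt + f_x dB_t. Compute partials of f(t, x) = exp(-6*t - 2*x):
  f_t(t,x)  = -6*exp(-6*t - 2*x)
  f_x(t,x)  = -2*exp(-6*t - 2*x)
  f_xx(t,x) = 4*exp(-6*t - 2*x)
Assemble drift = f_t + (1/2) f_xx = -4*exp(-6*t - 2*x) and diffusion = f_x = -2*exp(-6*t - 2*x). Substituting x = B_t:
  d(exp(-2*B_t - 6*t)) = (-4*exp(-2*B_t - 6*t)) dt + (-2*exp(-2*B_t - 6*t)) dB_t.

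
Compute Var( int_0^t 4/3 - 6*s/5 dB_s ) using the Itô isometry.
Var = 4*t*(27*t^2 - 90*t + 100)/225

The Itô integral of a deterministic integrand f(s) has mean 0 because each increment f(s) * (B_{s+ds} - B_s) has mean 0. By the Itô isometry:
  Var( int_0^t f(s) dB_s ) = E[ (int_0^t f(s) dB_s)^2 ] = int_0^t f(s)^2 ds.
Here f(s) = 4/3 - 6*s/5, so f(s)^2 = 4*(9*s - 10)^2/225. Integrate:
  int_0^t (4*(9*s - 10)^2/225) ds = 4*t*(27*t^2 - 90*t + 100)/225.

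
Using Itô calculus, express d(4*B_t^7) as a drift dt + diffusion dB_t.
d(4*B_t^7) = (84*B_t^5) dt + (28*B_t^6) dB_t

Itô's formula for f(B_t) gives d f(B_t) = f'(B_t) dB_t + (1/2) f''(B_t) dt. Compute derivatives of f(x) = 4*x^7:
  f'(x)  = 28*x^6
  f''(x) = 168*x^5
Substitute x = B_t and multiply the f'' term by 1/2:
  drift     = (1/2) * (168*x^5) evaluated at B_t = 84*B_t^5
  diffusion = (28*x^6) evaluated at B_t = 28*B_t^6
Therefore d(4*B_t^7) = (84*B_t^5) dt + (28*B_t^6) dB_t.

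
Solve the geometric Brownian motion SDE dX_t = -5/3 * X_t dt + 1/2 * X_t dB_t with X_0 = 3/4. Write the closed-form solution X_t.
X_t = 3/4 * exp((-43/24) * t + (1/2) * B_t)

For GBM dX = mu X dt + sigma X dB with X_0 = x_0, apply Itô to Y = log X: dY = (mu - sigma^2/2) dt + sigma dB, so Y_t = log(x_0) + (mu - sigma^2/2) t + sigma B_t and hence X_t = x_0 * exp((mu - sigma^2/2) t + sigma B_t).
With mu = -5/3, sigma = 1/2, x_0 = 3/4, this gives:
  X_t = 3/4 * exp((-43/24) * t + (1/2) * B_t).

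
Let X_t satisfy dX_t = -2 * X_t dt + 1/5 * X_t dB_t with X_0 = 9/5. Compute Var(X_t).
Var(X_t) = (81*exp(t/25) - 81)*exp(-4*t)/25

For GBM dX = mu X dt + sigma X dB with X_0 = x_0, apply Itô to Y = log X: dY = (mu - sigma^2/2) dt + sigma dB, so Y_t = log(x_0) + (mu - sigma^2/2) t + sigma B_t and hence X_t = x_0 * exp((mu - sigma^2/2) t + sigma B_t).
With mu = -2, sigma = 1/5, x_0 = 9/5, this gives:
  X_t = 9/5 * exp((-101/50) * t + (1/5) * B_t).
Since sigma*B_t ~ Normal(0, sigma^2 t), E[exp(sigma*B_t)] = exp(sigma^2 t / 2); so E[X_t] = x_0 * exp((mu - sigma^2/2) t) * exp(sigma^2 t / 2) = x_0 * exp(mu t) = 9*exp(-2*t)/5.
Var(X_t) = E[X_t^2] - (E[X_t])^2 = x_0^2 * exp(2 mu t) * (exp(sigma^2 t) - 1) = (81*exp(t/25) - 81)*exp(-4*t)/25.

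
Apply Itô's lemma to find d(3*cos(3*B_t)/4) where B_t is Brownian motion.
d(3*cos(3*B_t)/4) = (-27*cos(3*B_t)/8) dt + (-9*sin(3*B_t)/4) dB_t

Itô's formula for f(B_t) gives d f(B_t) = f'(B_t) dB_t + (1/2) f''(B_t) dt. Compute derivatives of f(x) = 3*cos(3*x)/4:
  f'(x)  = -9*sin(3*x)/4
  f''(x) = -27*cos(3*x)/4
Substitute x = B_t and multiply the f'' term by 1/2:
  drift     = (1/2) * (-27*cos(3*x)/4) evaluated at B_t = -27*cos(3*B_t)/8
  diffusion = (-9*sin(3*x)/4) evaluated at B_t = -9*sin(3*B_t)/4
Therefore d(3*cos(3*B_t)/4) = (-27*cos(3*B_t)/8) dt + (-9*sin(3*B_t)/4) dB_t.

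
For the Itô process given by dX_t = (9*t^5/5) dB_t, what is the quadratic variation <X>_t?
<X>_t = 81*t^11/275

For an Itô process dX_t = a(t) dt + b(t) dB_t, the quadratic variation is <X>_t = int_0^t b(s)^2 ds (the drift term does not contribute). Here b(s) = 9*s^5/5, so
  b(s)^2 = 81*s^10/25.
Integrating from 0 to t:
  <X>_t = int_0^t (81*s^10/25) ds = 81*t^11/275.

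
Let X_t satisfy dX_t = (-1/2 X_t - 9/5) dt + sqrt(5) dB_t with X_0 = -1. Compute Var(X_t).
Var(X_t) = 5 - 5*exp(-t)

The variance V(t) = Var(X_t) satisfies V'(t) = 2 a V(t) + c^2 with V(0) = 0 (drift coefficient is linear in X, diffusion is constant). With a = -1/2, c = sqrt(5), the solution is
  V(t) = (c^2 / (2 a)) * (exp(2 a t) - 1)
       = (sqrt(5)^2 / (2*(-1/2))) * (exp((-1) t) - 1)
       = 5 - 5*exp(-t).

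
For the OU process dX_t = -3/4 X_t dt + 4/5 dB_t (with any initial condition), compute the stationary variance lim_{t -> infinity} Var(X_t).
lim Var(X_t) = 32/75

The OU SDE dX = -theta X dt + sigma dB admits the integrating factor exp(theta t): d(exp(theta t) X_t) = sigma exp(theta t) dB_t. Integrating from 0 to t gives X_t = x_0 * exp(-theta t) + sigma * int_0^t exp(-theta (t-s)) dB_s for any initial x_0. The Itô integral has variance (by the Itô isometry) sigma^2 * int_0^t exp(-2 theta (t - s)) ds = sigma^2 * (1 - exp(-2 theta t)) / (2 theta), independent of x_0.
With theta = 3/4, sigma = 4/5:
  Var(X_t) = (4/5)^2 * (1 - exp(-2*3/4 t)) / (2 * 3/4) = 32/75 - 32*exp(-3*t/2)/75.
As t -> infinity, exp(-2*3/4 t) -> 0, so the stationary variance is sigma^2 / (2 theta) = 32/75.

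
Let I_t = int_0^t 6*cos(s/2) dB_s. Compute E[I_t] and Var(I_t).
E[I_t] = 0; Var(I_t) = 18*t + 18*sin(t)

The Itô integral of a deterministic integrand f(s) has mean 0 because each increment f(s) * (B_{s+ds} - B_s) has mean 0. By the Itô isometry:
  Var( int_0^t f(s) dB_s ) = E[ (int_0^t f(s) dB_s)^2 ] = int_0^t f(s)^2 ds.
Here f(s) = 6*cos(s/2), so f(s)^2 = 36*cos(s/2)^2. Integrate:
  int_0^t (36*cos(s/2)^2) ds = 18*t + 18*sin(t).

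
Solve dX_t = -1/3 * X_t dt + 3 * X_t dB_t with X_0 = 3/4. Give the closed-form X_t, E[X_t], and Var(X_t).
X_t = 3/4 * exp((-29/6) t + (3) B_t); E[X_t] = 3*exp(-t/3)/4; Var(X_t) = (9*exp(9*t) - 9)*exp(-2*t/3)/16

For GBM dX = mu X dt + sigma X dB with X_0 = x_0, apply Itô to Y = log X: dY = (mu - sigma^2/2) dt + sigma dB, so Y_t = log(x_0) + (mu - sigma^2/2) t + sigma B_t and hence X_t = x_0 * exp((mu - sigma^2/2) t + sigma B_t).
With mu = -1/3, sigma = 3, x_0 = 3/4, this gives:
  X_t = 3/4 * exp((-29/6) * t + (3) * B_t).
Since sigma*B_t ~ Normal(0, sigma^2 t), E[exp(sigma*B_t)] = exp(sigma^2 t / 2); so E[X_t] = x_0 * exp((mu - sigma^2/2) t) * exp(sigma^2 t / 2) = x_0 * exp(mu t) = 3*exp(-t/3)/4.
Var(X_t) = E[X_t^2] - (E[X_t])^2 = x_0^2 * exp(2 mu t) * (exp(sigma^2 t) - 1) = (9*exp(9*t) - 9)*exp(-2*t/3)/16.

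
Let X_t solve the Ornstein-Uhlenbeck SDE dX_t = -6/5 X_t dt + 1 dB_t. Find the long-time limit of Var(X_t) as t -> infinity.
lim Var(X_t) = 5/12

The OU SDE dX = -theta X dt + sigma dB admits the integrating factor exp(theta t): d(exp(theta t) X_t) = sigma exp(theta t) dB_t. Integrating from 0 to t gives X_t = x_0 * exp(-theta t) + sigma * int_0^t exp(-theta (t-s)) dB_s for any initial x_0. The Itô integral has variance (by the Itô isometry) sigma^2 * int_0^t exp(-2 theta (t - s)) ds = sigma^2 * (1 - exp(-2 theta t)) / (2 theta), independent of x_0.
With theta = 6/5, sigma = 1:
  Var(X_t) = (1)^2 * (1 - exp(-2*6/5 t)) / (2 * 6/5) = 5/12 - 5*exp(-12*t/5)/12.
As t -> infinity, exp(-2*6/5 t) -> 0, so the stationary variance is sigma^2 / (2 theta) = 5/12.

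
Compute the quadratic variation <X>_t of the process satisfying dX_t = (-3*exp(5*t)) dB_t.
<X>_t = 9*exp(10*t)/10 - 9/10

For an Itô process dX_t = a(t) dt + b(t) dB_t, the quadratic variation is <X>_t = int_0^t b(s)^2 ds (the drift term does not contribute). Here b(s) = -3*exp(5*s), so
  b(s)^2 = 9*exp(10*s).
Integrating from 0 to t:
  <X>_t = int_0^t (9*exp(10*s)) ds = 9*exp(10*t)/10 - 9/10.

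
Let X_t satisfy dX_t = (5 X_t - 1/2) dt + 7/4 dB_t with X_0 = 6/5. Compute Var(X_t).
Var(X_t) = 49*exp(10*t)/160 - 49/160

The variance V(t) = Var(X_t) satisfies V'(t) = 2 a V(t) + c^2 with V(0) = 0 (drift coefficient is linear in X, diffusion is constant). With a = 5, c = 7/4, the solution is
  V(t) = (c^2 / (2 a)) * (exp(2 a t) - 1)
       = ((7/4)^2 / (2*5)) * (exp(10 t) - 1)
       = 49*exp(10*t)/160 - 49/160.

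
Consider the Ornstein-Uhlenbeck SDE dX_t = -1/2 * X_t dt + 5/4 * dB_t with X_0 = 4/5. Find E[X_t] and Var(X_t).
E[X_t] = 4*exp(-t/2)/5; Var(X_t) = 25/16 - 25*exp(-t)/16

The OU SDE dX = -theta X dt + sigma dB admits the integrating factor exp(theta t): d(exp(theta t) X_t) = sigma exp(theta t) dB_t. Integrating from 0 to t:
  X_t = x_0 * exp(-theta t) + sigma * int_0^t exp(-theta (t-s)) dB_s.
The Itô integral has mean 0 and (by the Itô isometry) variance sigma^2 * int_0^t exp(-2 theta (t - s)) ds = sigma^2 * (1 - exp(-2 theta t)) / (2 theta).
With theta = 1/2, sigma = 5/4, x_0 = 4/5:
  E[X_t] = 4/5 * exp(-1/2 t) = 4*exp(-t/2)/5
  Var(X_t) = (5/4)^2 * (1 - exp(-2*1/2 t)) / (2 * 1/2) = 25/16 - 25*exp(-t)/16.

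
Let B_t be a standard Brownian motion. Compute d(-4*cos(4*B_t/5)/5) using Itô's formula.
d(-4*cos(4*B_t/5)/5) = (32*cos(4*B_t/5)/125) dt + (16*sin(4*B_t/5)/25) dB_t

Itô's formula for f(B_t) gives d f(B_t) = f'(B_t) dB_t + (1/2) f''(B_t) dt. Compute derivatives of f(x) = -4*cos(4*x/5)/5:
  f'(x)  = 16*sin(4*x/5)/25
  f''(x) = 64*cos(4*x/5)/125
Substitute x = B_t and multiply the f'' term by 1/2:
  drift     = (1/2) * (64*cos(4*x/5)/125) evaluated at B_t = 32*cos(4*B_t/5)/125
  diffusion = (16*sin(4*x/5)/25) evaluated at B_t = 16*sin(4*B_t/5)/25
Therefore d(-4*cos(4*B_t/5)/5) = (32*cos(4*B_t/5)/125) dt + (16*sin(4*B_t/5)/25) dB_t.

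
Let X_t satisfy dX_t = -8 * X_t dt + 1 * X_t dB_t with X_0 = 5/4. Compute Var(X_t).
Var(X_t) = (25*exp(t) - 25)*exp(-16*t)/16

For GBM dX = mu X dt + sigma X dB with X_0 = x_0, apply Itô to Y = log X: dY = (mu - sigma^2/2) dt + sigma dB, so Y_t = log(x_0) + (mu - sigma^2/2) t + sigma B_t and hence X_t = x_0 * exp((mu - sigma^2/2) t + sigma B_t).
With mu = -8, sigma = 1, x_0 = 5/4, this gives:
  X_t = 5/4 * exp((-17/2) * t + (1) * B_t).
Since sigma*B_t ~ Normal(0, sigma^2 t), E[exp(sigma*B_t)] = exp(sigma^2 t / 2); so E[X_t] = x_0 * exp((mu - sigma^2/2) t) * exp(sigma^2 t / 2) = x_0 * exp(mu t) = 5*exp(-8*t)/4.
Var(X_t) = E[X_t^2] - (E[X_t])^2 = x_0^2 * exp(2 mu t) * (exp(sigma^2 t) - 1) = (25*exp(t) - 25)*exp(-16*t)/16.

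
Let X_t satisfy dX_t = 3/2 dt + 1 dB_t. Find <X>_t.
<X>_t = t

For an Itô process dX_t = a(t) dt + b(t) dB_t, the quadratic variation is <X>_t = int_0^t b(s)^2 ds (the drift term does not contribute). Here b(s) = 1, so
  b(s)^2 = 1.
Integrating from 0 to t:
  <X>_t = int_0^t (1) ds = t.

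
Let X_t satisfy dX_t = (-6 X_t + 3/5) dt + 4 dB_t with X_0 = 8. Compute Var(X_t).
Var(X_t) = 4/3 - 4*exp(-12*t)/3

The variance V(t) = Var(X_t) satisfies V'(t) = 2 a V(t) + c^2 with V(0) = 0 (drift coefficient is linear in X, diffusion is constant). With a = -6, c = 4, the solution is
  V(t) = (c^2 / (2 a)) * (exp(2 a t) - 1)
       = (4^2 / (2*(-6))) * (exp((-12) t) - 1)
       = 4/3 - 4*exp(-12*t)/3.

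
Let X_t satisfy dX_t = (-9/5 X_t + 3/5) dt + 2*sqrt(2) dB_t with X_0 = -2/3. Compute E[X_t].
E[X_t] = 1/3 - exp(-9*t/5)

Taking expectations and using E[dB_t] = 0, the mean m(t) = E[X_t] satisfies the ODE m'(t) = a m(t) + b with m(0) = x_0. With a = -9/5, b = 3/5, x_0 = -2/3, the solution is
  m(t) = x_0 * exp(a t) + (b/a) * (exp(a t) - 1)
       = (-2/3) * exp((-9/5) t) + ((3/5)/(-9/5)) * (exp((-9/5) t) - 1)
       = 1/3 - exp(-9*t/5).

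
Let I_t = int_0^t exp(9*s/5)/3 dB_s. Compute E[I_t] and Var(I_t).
E[I_t] = 0; Var(I_t) = 5*exp(18*t/5)/162 - 5/162

The Itô integral of a deterministic integrand f(s) has mean 0 because each increment f(s) * (B_{s+ds} - B_s) has mean 0. By the Itô isometry:
  Var( int_0^t f(s) dB_s ) = E[ (int_0^t f(s) dB_s)^2 ] = int_0^t f(s)^2 ds.
Here f(s) = exp(9*s/5)/3, so f(s)^2 = exp(18*s/5)/9. Integrate:
  int_0^t (exp(18*s/5)/9) ds = 5*exp(18*t/5)/162 - 5/162.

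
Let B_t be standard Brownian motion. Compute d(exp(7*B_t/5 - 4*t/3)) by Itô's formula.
d(exp(7*B_t/5 - 4*t/3)) = (-53*exp(7*B_t/5 - 4*t/3)/150) dt + (7*exp(7*B_t/5 - 4*t/3)/5) dB_t

Itô's formula for f(t, x): d f(t, B_t) = (f_t + (1/2) f_xx) dt + f_x dB_t. Compute partials of f(t, x) = exp(-4*t/3 + 7*x/5):
  f_t(t,x)  = -4*exp(-4*t/3 + 7*x/5)/3
  f_x(t,x)  = 7*exp(-4*t/3 + 7*x/5)/5
  f_xx(t,x) = 49*exp(-4*t/3 + 7*x/5)/25
Assemble drift = f_t + (1/2) f_xx = -53*exp(-4*t/3 + 7*x/5)/150 and diffusion = f_x = 7*exp(-4*t/3 + 7*x/5)/5. Substituting x = B_t:
  d(exp(7*B_t/5 - 4*t/3)) = (-53*exp(7*B_t/5 - 4*t/3)/150) dt + (7*exp(7*B_t/5 - 4*t/3)/5) dB_t.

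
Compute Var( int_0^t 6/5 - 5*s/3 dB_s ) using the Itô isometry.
Var = t*(625*t^2 - 1350*t + 972)/675

The Itô integral of a deterministic integrand f(s) has mean 0 because each increment f(s) * (B_{s+ds} - B_s) has mean 0. By the Itô isometry:
  Var( int_0^t f(s) dB_s ) = E[ (int_0^t f(s) dB_s)^2 ] = int_0^t f(s)^2 ds.
Here f(s) = 6/5 - 5*s/3, so f(s)^2 = (25*s - 18)^2/225. Integrate:
  int_0^t ((25*s - 18)^2/225) ds = t*(625*t^2 - 1350*t + 972)/675.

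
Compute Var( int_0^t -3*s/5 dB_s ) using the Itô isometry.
Var = 3*t^3/25

The Itô integral of a deterministic integrand f(s) has mean 0 because each increment f(s) * (B_{s+ds} - B_s) has mean 0. By the Itô isometry:
  Var( int_0^t f(s) dB_s ) = E[ (int_0^t f(s) dB_s)^2 ] = int_0^t f(s)^2 ds.
Here f(s) = -3*s/5, so f(s)^2 = 9*s^2/25. Integrate:
  int_0^t (9*s^2/25) ds = 3*t^3/25.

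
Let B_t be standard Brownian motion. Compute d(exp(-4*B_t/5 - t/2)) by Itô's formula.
d(exp(-4*B_t/5 - t/2)) = (-9*exp(-4*B_t/5 - t/2)/50) dt + (-4*exp(-4*B_t/5 - t/2)/5) dB_t

Itô's formula for f(t, x): d f(t, B_t) = (f_t + (1/2) f_xx) dt + f_x dB_t. Compute partials of f(t, x) = exp(-t/2 - 4*x/5):
  f_t(t,x)  = -exp(-t/2 - 4*x/5)/2
  f_x(t,x)  = -4*exp(-t/2 - 4*x/5)/5
  f_xx(t,x) = 16*exp(-t/2 - 4*x/5)/25
Assemble drift = f_t + (1/2) f_xx = -9*exp(-t/2 - 4*x/5)/50 and diffusion = f_x = -4*exp(-t/2 - 4*x/5)/5. Substituting x = B_t:
  d(exp(-4*B_t/5 - t/2)) = (-9*exp(-4*B_t/5 - t/2)/50) dt + (-4*exp(-4*B_t/5 - t/2)/5) dB_t.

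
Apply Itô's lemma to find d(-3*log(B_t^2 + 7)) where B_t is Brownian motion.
d(-3*log(B_t^2 + 7)) = (3*(B_t^2 - 7)/(B_t^2 + 7)^2) dt + (-6*B_t/(B_t^2 + 7)) dB_t

Itô's formula for f(B_t) gives d f(B_t) = f'(B_t) dB_t + (1/2) f''(B_t) dt. Compute derivatives of f(x) = -3*log(x^2 + 7):
  f'(x)  = -6*x/(x^2 + 7)
  f''(x) = 6*(x^2 - 7)/(x^2 + 7)^2
Substitute x = B_t and multiply the f'' term by 1/2:
  drift     = (1/2) * (6*(x^2 - 7)/(x^2 + 7)^2) evaluated at B_t = 3*(B_t^2 - 7)/(B_t^2 + 7)^2
  diffusion = (-6*x/(x^2 + 7)) evaluated at B_t = -6*B_t/(B_t^2 + 7)
Therefore d(-3*log(B_t^2 + 7)) = (3*(B_t^2 - 7)/(B_t^2 + 7)^2) dt + (-6*B_t/(B_t^2 + 7)) dB_t.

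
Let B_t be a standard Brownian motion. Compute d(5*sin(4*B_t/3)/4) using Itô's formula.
d(5*sin(4*B_t/3)/4) = (-10*sin(4*B_t/3)/9) dt + (5*cos(4*B_t/3)/3) dB_t

Itô's formula for f(B_t) gives d f(B_t) = f'(B_t) dB_t + (1/2) f''(B_t) dt. Compute derivatives of f(x) = 5*sin(4*x/3)/4:
  f'(x)  = 5*cos(4*x/3)/3
  f''(x) = -20*sin(4*x/3)/9
Substitute x = B_t and multiply the f'' term by 1/2:
  drift     = (1/2) * (-20*sin(4*x/3)/9) evaluated at B_t = -10*sin(4*B_t/3)/9
  diffusion = (5*cos(4*x/3)/3) evaluated at B_t = 5*cos(4*B_t/3)/3
Therefore d(5*sin(4*B_t/3)/4) = (-10*sin(4*B_t/3)/9) dt + (5*cos(4*B_t/3)/3) dB_t.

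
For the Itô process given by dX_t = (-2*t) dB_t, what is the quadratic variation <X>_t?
<X>_t = 4*t^3/3

For an Itô process dX_t = a(t) dt + b(t) dB_t, the quadratic variation is <X>_t = int_0^t b(s)^2 ds (the drift term does not contribute). Here b(s) = -2*s, so
  b(s)^2 = 4*s^2.
Integrating from 0 to t:
  <X>_t = int_0^t (4*s^2) ds = 4*t^3/3.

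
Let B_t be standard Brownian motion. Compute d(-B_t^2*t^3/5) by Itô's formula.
d(-B_t^2*t^3/5) = (t^2*(-3*B_t^2 - t)/5) dt + (-2*B_t*t^3/5) dB_t

Itô's formula for f(t, x): d f(t, B_t) = (f_t + (1/2) f_xx) dt + f_x dB_t. Compute partials of f(t, x) = -t^3*x^2/5:
  f_t(t,x)  = -3*t^2*x^2/5
  f_x(t,x)  = -2*t^3*x/5
  f_xx(t,x) = -2*t^3/5
Assemble drift = f_t + (1/2) f_xx = t^2*(-t - 3*x^2)/5 and diffusion = f_x = -2*t^3*x/5. Substituting x = B_t:
  d(-B_t^2*t^3/5) = (t^2*(-3*B_t^2 - t)/5) dt + (-2*B_t*t^3/5) dB_t.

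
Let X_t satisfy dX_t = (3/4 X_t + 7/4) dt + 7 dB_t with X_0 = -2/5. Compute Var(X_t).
Var(X_t) = 98*exp(3*t/2)/3 - 98/3

The variance V(t) = Var(X_t) satisfies V'(t) = 2 a V(t) + c^2 with V(0) = 0 (drift coefficient is linear in X, diffusion is constant). With a = 3/4, c = 7, the solution is
  V(t) = (c^2 / (2 a)) * (exp(2 a t) - 1)
       = (7^2 / (2*(3/4))) * (exp((3/2) t) - 1)
       = 98*exp(3*t/2)/3 - 98/3.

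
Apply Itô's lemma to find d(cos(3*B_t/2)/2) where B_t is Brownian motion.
d(cos(3*B_t/2)/2) = (-9*cos(3*B_t/2)/16) dt + (-3*sin(3*B_t/2)/4) dB_t

Itô's formula for f(B_t) gives d f(B_t) = f'(B_t) dB_t + (1/2) f''(B_t) dt. Compute derivatives of f(x) = cos(3*x/2)/2:
  f'(x)  = -3*sin(3*x/2)/4
  f''(x) = -9*cos(3*x/2)/8
Substitute x = B_t and multiply the f'' term by 1/2:
  drift     = (1/2) * (-9*cos(3*x/2)/8) evaluated at B_t = -9*cos(3*B_t/2)/16
  diffusion = (-3*sin(3*x/2)/4) evaluated at B_t = -3*sin(3*B_t/2)/4
Therefore d(cos(3*B_t/2)/2) = (-9*cos(3*B_t/2)/16) dt + (-3*sin(3*B_t/2)/4) dB_t.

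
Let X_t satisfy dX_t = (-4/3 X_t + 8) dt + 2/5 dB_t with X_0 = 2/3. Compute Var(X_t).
Var(X_t) = 3/50 - 3*exp(-8*t/3)/50

The variance V(t) = Var(X_t) satisfies V'(t) = 2 a V(t) + c^2 with V(0) = 0 (drift coefficient is linear in X, diffusion is constant). With a = -4/3, c = 2/5, the solution is
  V(t) = (c^2 / (2 a)) * (exp(2 a t) - 1)
       = ((2/5)^2 / (2*(-4/3))) * (exp((-8/3) t) - 1)
       = 3/50 - 3*exp(-8*t/3)/50.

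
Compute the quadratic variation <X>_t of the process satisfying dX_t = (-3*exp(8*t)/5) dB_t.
<X>_t = 9*exp(16*t)/400 - 9/400

For an Itô process dX_t = a(t) dt + b(t) dB_t, the quadratic variation is <X>_t = int_0^t b(s)^2 ds (the drift term does not contribute). Here b(s) = -3*exp(8*s)/5, so
  b(s)^2 = 9*exp(16*s)/25.
Integrating from 0 to t:
  <X>_t = int_0^t (9*exp(16*s)/25) ds = 9*exp(16*t)/400 - 9/400.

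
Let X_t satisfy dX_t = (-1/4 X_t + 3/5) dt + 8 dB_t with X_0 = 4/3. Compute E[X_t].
E[X_t] = 12/5 - 16*exp(-t/4)/15

Taking expectations and using E[dB_t] = 0, the mean m(t) = E[X_t] satisfies the ODE m'(t) = a m(t) + b with m(0) = x_0. With a = -1/4, b = 3/5, x_0 = 4/3, the solution is
  m(t) = x_0 * exp(a t) + (b/a) * (exp(a t) - 1)
       = (4/3) * exp((-1/4) t) + ((3/5)/(-1/4)) * (exp((-1/4) t) - 1)
       = 12/5 - 16*exp(-t/4)/15.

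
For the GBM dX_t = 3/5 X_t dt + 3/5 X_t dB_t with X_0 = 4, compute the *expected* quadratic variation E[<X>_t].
E[<X>_t] = 48*exp(39*t/25)/13 - 48/13

<X>_t = int_0^t ((3/5) * X_s)^2 ds. Taking expectation inside the integral: E[<X>_t] = (3/5)^2 * int_0^t E[X_s^2] ds. For GBM, E[X_s^2] = x_0^2 * exp((2 mu + sigma^2) s). Integrating:
  E[<X>_t] = (3/5)^2 * 4^2 * (exp((2*(3/5) + (3/5)^2) t) - 1) / (2*(3/5) + (3/5)^2)
           = (3/5)^2 * 4^2 * (exp((39/25) t) - 1) / (39/25) = 48*exp(39*t/25)/13 - 48/13.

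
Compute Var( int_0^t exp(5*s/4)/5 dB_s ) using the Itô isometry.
Var = 2*exp(5*t/2)/125 - 2/125

The Itô integral of a deterministic integrand f(s) has mean 0 because each increment f(s) * (B_{s+ds} - B_s) has mean 0. By the Itô isometry:
  Var( int_0^t f(s) dB_s ) = E[ (int_0^t f(s) dB_s)^2 ] = int_0^t f(s)^2 ds.
Here f(s) = exp(5*s/4)/5, so f(s)^2 = exp(5*s/2)/25. Integrate:
  int_0^t (exp(5*s/2)/25) ds = 2*exp(5*t/2)/125 - 2/125.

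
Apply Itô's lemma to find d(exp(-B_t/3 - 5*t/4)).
d(exp(-B_t/3 - 5*t/4)) = (-43*exp(-B_t/3 - 5*t/4)/36) dt + (-exp(-B_t/3 - 5*t/4)/3) dB_t

Itô's formula for f(t, x): d f(t, B_t) = (f_t + (1/2) f_xx) dt + f_x dB_t. Compute partials of f(t, x) = exp(-5*t/4 - x/3):
  f_t(t,x)  = -5*exp(-5*t/4 - x/3)/4
  f_x(t,x)  = -exp(-5*t/4 - x/3)/3
  f_xx(t,x) = exp(-5*t/4 - x/3)/9
Assemble drift = f_t + (1/2) f_xx = -43*exp(-5*t/4 - x/3)/36 and diffusion = f_x = -exp(-5*t/4 - x/3)/3. Substituting x = B_t:
  d(exp(-B_t/3 - 5*t/4)) = (-43*exp(-B_t/3 - 5*t/4)/36) dt + (-exp(-B_t/3 - 5*t/4)/3) dB_t.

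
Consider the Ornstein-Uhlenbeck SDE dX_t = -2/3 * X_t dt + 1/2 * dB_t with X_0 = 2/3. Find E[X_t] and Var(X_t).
E[X_t] = 2*exp(-2*t/3)/3; Var(X_t) = 3/16 - 3*exp(-4*t/3)/16

The OU SDE dX = -theta X dt + sigma dB admits the integrating factor exp(theta t): d(exp(theta t) X_t) = sigma exp(theta t) dB_t. Integrating from 0 to t:
  X_t = x_0 * exp(-theta t) + sigma * int_0^t exp(-theta (t-s)) dB_s.
The Itô integral has mean 0 and (by the Itô isometry) variance sigma^2 * int_0^t exp(-2 theta (t - s)) ds = sigma^2 * (1 - exp(-2 theta t)) / (2 theta).
With theta = 2/3, sigma = 1/2, x_0 = 2/3:
  E[X_t] = 2/3 * exp(-2/3 t) = 2*exp(-2*t/3)/3
  Var(X_t) = (1/2)^2 * (1 - exp(-2*2/3 t)) / (2 * 2/3) = 3/16 - 3*exp(-4*t/3)/16.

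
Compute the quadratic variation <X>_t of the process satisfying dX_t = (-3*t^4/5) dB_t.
<X>_t = t^9/25

For an Itô process dX_t = a(t) dt + b(t) dB_t, the quadratic variation is <X>_t = int_0^t b(s)^2 ds (the drift term does not contribute). Here b(s) = -3*s^4/5, so
  b(s)^2 = 9*s^8/25.
Integrating from 0 to t:
  <X>_t = int_0^t (9*s^8/25) ds = t^9/25.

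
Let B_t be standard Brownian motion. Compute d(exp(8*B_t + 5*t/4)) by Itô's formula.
d(exp(8*B_t + 5*t/4)) = (133*exp(8*B_t + 5*t/4)/4) dt + (8*exp(8*B_t + 5*t/4)) dB_t

Itô's formula for f(t, x): d f(t, B_t) = (f_t + (1/2) f_xx) dt + f_x dB_t. Compute partials of f(t, x) = exp(5*t/4 + 8*x):
  f_t(t,x)  = 5*exp(5*t/4 + 8*x)/4
  f_x(t,x)  = 8*exp(5*t/4 + 8*x)
  f_xx(t,x) = 64*exp(5*t/4 + 8*x)
Assemble drift = f_t + (1/2) f_xx = 133*exp(5*t/4 + 8*x)/4 and diffusion = f_x = 8*exp(5*t/4 + 8*x). Substituting x = B_t:
  d(exp(8*B_t + 5*t/4)) = (133*exp(8*B_t + 5*t/4)/4) dt + (8*exp(8*B_t + 5*t/4)) dB_t.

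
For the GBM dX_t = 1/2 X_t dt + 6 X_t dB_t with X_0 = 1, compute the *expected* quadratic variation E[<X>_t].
E[<X>_t] = 36*exp(37*t)/37 - 36/37

<X>_t = int_0^t (6 * X_s)^2 ds. Taking expectation inside the integral: E[<X>_t] = 6^2 * int_0^t E[X_s^2] ds. For GBM, E[X_s^2] = x_0^2 * exp((2 mu + sigma^2) s). Integrating:
  E[<X>_t] = 6^2 * 1^2 * (exp((2*(1/2) + 6^2) t) - 1) / (2*(1/2) + 6^2)
           = 6^2 * 1^2 * (exp(37 t) - 1) / 37 = 36*exp(37*t)/37 - 36/37.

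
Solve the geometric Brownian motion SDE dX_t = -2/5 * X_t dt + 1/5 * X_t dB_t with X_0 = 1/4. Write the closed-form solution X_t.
X_t = 1/4 * exp((-21/50) * t + (1/5) * B_t)

For GBM dX = mu X dt + sigma X dB with X_0 = x_0, apply Itô to Y = log X: dY = (mu - sigma^2/2) dt + sigma dB, so Y_t = log(x_0) + (mu - sigma^2/2) t + sigma B_t and hence X_t = x_0 * exp((mu - sigma^2/2) t + sigma B_t).
With mu = -2/5, sigma = 1/5, x_0 = 1/4, this gives:
  X_t = 1/4 * exp((-21/50) * t + (1/5) * B_t).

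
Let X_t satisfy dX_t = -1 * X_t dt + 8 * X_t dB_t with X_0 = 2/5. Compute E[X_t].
E[X_t] = 2*exp(-t)/5

For GBM dX = mu X dt + sigma X dB with X_0 = x_0, apply Itô to Y = log X: dY = (mu - sigma^2/2) dt + sigma dB, so Y_t = log(x_0) + (mu - sigma^2/2) t + sigma B_t and hence X_t = x_0 * exp((mu - sigma^2/2) t + sigma B_t).
With mu = -1, sigma = 8, x_0 = 2/5, this gives:
  X_t = 2/5 * exp((-33) * t + (8) * B_t).
Since sigma*B_t ~ Normal(0, sigma^2 t), E[exp(sigma*B_t)] = exp(sigma^2 t / 2); so E[X_t] = x_0 * exp((mu - sigma^2/2) t) * exp(sigma^2 t / 2) = x_0 * exp(mu t) = 2*exp(-t)/5.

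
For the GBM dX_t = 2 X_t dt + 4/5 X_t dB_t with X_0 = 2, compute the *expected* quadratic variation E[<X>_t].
E[<X>_t] = 16*exp(116*t/25)/29 - 16/29

<X>_t = int_0^t ((4/5) * X_s)^2 ds. Taking expectation inside the integral: E[<X>_t] = (4/5)^2 * int_0^t E[X_s^2] ds. For GBM, E[X_s^2] = x_0^2 * exp((2 mu + sigma^2) s). Integrating:
  E[<X>_t] = (4/5)^2 * 2^2 * (exp((2*2 + (4/5)^2) t) - 1) / (2*2 + (4/5)^2)
           = (4/5)^2 * 2^2 * (exp((116/25) t) - 1) / (116/25) = 16*exp(116*t/25)/29 - 16/29.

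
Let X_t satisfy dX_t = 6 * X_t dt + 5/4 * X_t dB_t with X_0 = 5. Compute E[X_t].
E[X_t] = 5*exp(6*t)

For GBM dX = mu X dt + sigma X dB with X_0 = x_0, apply Itô to Y = log X: dY = (mu - sigma^2/2) dt + sigma dB, so Y_t = log(x_0) + (mu - sigma^2/2) t + sigma B_t and hence X_t = x_0 * exp((mu - sigma^2/2) t + sigma B_t).
With mu = 6, sigma = 5/4, x_0 = 5, this gives:
  X_t = 5 * exp((167/32) * t + (5/4) * B_t).
Since sigma*B_t ~ Normal(0, sigma^2 t), E[exp(sigma*B_t)] = exp(sigma^2 t / 2); so E[X_t] = x_0 * exp((mu - sigma^2/2) t) * exp(sigma^2 t / 2) = x_0 * exp(mu t) = 5*exp(6*t).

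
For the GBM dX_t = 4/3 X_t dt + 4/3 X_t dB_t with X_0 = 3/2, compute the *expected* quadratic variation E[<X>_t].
E[<X>_t] = 9*exp(40*t/9)/10 - 9/10

<X>_t = int_0^t ((4/3) * X_s)^2 ds. Taking expectation inside the integral: E[<X>_t] = (4/3)^2 * int_0^t E[X_s^2] ds. For GBM, E[X_s^2] = x_0^2 * exp((2 mu + sigma^2) s). Integrating:
  E[<X>_t] = (4/3)^2 * (3/2)^2 * (exp((2*(4/3) + (4/3)^2) t) - 1) / (2*(4/3) + (4/3)^2)
           = (4/3)^2 * (3/2)^2 * (exp((40/9) t) - 1) / (40/9) = 9*exp(40*t/9)/10 - 9/10.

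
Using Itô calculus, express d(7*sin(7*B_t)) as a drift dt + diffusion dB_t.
d(7*sin(7*B_t)) = (-343*sin(7*B_t)/2) dt + (49*cos(7*B_t)) dB_t

Itô's formula for f(B_t) gives d f(B_t) = f'(B_t) dB_t + (1/2) f''(B_t) dt. Compute derivatives of f(x) = 7*sin(7*x):
  f'(x)  = 49*cos(7*x)
  f''(x) = -343*sin(7*x)
Substitute x = B_t and multiply the f'' term by 1/2:
  drift     = (1/2) * (-343*sin(7*x)) evaluated at B_t = -343*sin(7*B_t)/2
  diffusion = (49*cos(7*x)) evaluated at B_t = 49*cos(7*B_t)
Therefore d(7*sin(7*B_t)) = (-343*sin(7*B_t)/2) dt + (49*cos(7*B_t)) dB_t.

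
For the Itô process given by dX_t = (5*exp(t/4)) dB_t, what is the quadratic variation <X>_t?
<X>_t = 50*exp(t/2) - 50

For an Itô process dX_t = a(t) dt + b(t) dB_t, the quadratic variation is <X>_t = int_0^t b(s)^2 ds (the drift term does not contribute). Here b(s) = 5*exp(s/4), so
  b(s)^2 = 25*exp(s/2).
Integrating from 0 to t:
  <X>_t = int_0^t (25*exp(s/2)) ds = 50*exp(t/2) - 50.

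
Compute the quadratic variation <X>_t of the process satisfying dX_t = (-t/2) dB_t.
<X>_t = t^3/12

For an Itô process dX_t = a(t) dt + b(t) dB_t, the quadratic variation is <X>_t = int_0^t b(s)^2 ds (the drift term does not contribute). Here b(s) = -s/2, so
  b(s)^2 = s^2/4.
Integrating from 0 to t:
  <X>_t = int_0^t (s^2/4) ds = t^3/12.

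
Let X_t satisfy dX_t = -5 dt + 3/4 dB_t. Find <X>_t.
<X>_t = 9*t/16

For an Itô process dX_t = a(t) dt + b(t) dB_t, the quadratic variation is <X>_t = int_0^t b(s)^2 ds (the drift term does not contribute). Here b(s) = 3/4, so
  b(s)^2 = 9/16.
Integrating from 0 to t:
  <X>_t = int_0^t (9/16) ds = 9*t/16.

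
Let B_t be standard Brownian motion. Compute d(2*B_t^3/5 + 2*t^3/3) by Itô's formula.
d(2*B_t^3/5 + 2*t^3/3) = (6*B_t/5 + 2*t^2) dt + (6*B_t^2/5) dB_t

Itô's formula for f(t, x): d f(t, B_t) = (f_t + (1/2) f_xx) dt + f_x dB_t. Compute partials of f(t, x) = 2*t^3/3 + 2*x^3/5:
  f_t(t,x)  = 2*t^2
  f_x(t,x)  = 6*x^2/5
  f_xx(t,x) = 12*x/5
Assemble drift = f_t + (1/2) f_xx = 2*t^2 + 6*x/5 and diffusion = f_x = 6*x^2/5. Substituting x = B_t:
  d(2*B_t^3/5 + 2*t^3/3) = (6*B_t/5 + 2*t^2) dt + (6*B_t^2/5) dB_t.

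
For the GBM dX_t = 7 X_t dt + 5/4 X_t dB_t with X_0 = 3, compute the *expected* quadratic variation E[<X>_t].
E[<X>_t] = 75*exp(249*t/16)/83 - 75/83

<X>_t = int_0^t ((5/4) * X_s)^2 ds. Taking expectation inside the integral: E[<X>_t] = (5/4)^2 * int_0^t E[X_s^2] ds. For GBM, E[X_s^2] = x_0^2 * exp((2 mu + sigma^2) s). Integrating:
  E[<X>_t] = (5/4)^2 * 3^2 * (exp((2*7 + (5/4)^2) t) - 1) / (2*7 + (5/4)^2)
           = (5/4)^2 * 3^2 * (exp((249/16) t) - 1) / (249/16) = 75*exp(249*t/16)/83 - 75/83.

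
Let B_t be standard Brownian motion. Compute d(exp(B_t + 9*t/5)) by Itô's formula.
d(exp(B_t + 9*t/5)) = (23*exp(B_t + 9*t/5)/10) dt + (exp(B_t + 9*t/5)) dB_t

Itô's formula for f(t, x): d f(t, B_t) = (f_t + (1/2) f_xx) dt + f_x dB_t. Compute partials of f(t, x) = exp(9*t/5 + x):
  f_t(t,x)  = 9*exp(9*t/5 + x)/5
  f_x(t,x)  = exp(9*t/5 + x)
  f_xx(t,x) = exp(9*t/5 + x)
Assemble drift = f_t + (1/2) f_xx = 23*exp(9*t/5 + x)/10 and diffusion = f_x = exp(9*t/5 + x). Substituting x = B_t:
  d(exp(B_t + 9*t/5)) = (23*exp(B_t + 9*t/5)/10) dt + (exp(B_t + 9*t/5)) dB_t.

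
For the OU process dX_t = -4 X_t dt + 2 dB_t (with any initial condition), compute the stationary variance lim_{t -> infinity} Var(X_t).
lim Var(X_t) = 1/2

The OU SDE dX = -theta X dt + sigma dB admits the integrating factor exp(theta t): d(exp(theta t) X_t) = sigma exp(theta t) dB_t. Integrating from 0 to t gives X_t = x_0 * exp(-theta t) + sigma * int_0^t exp(-theta (t-s)) dB_s for any initial x_0. The Itô integral has variance (by the Itô isometry) sigma^2 * int_0^t exp(-2 theta (t - s)) ds = sigma^2 * (1 - exp(-2 theta t)) / (2 theta), independent of x_0.
With theta = 4, sigma = 2:
  Var(X_t) = (2)^2 * (1 - exp(-2*4 t)) / (2 * 4) = 1/2 - exp(-8*t)/2.
As t -> infinity, exp(-2*4 t) -> 0, so the stationary variance is sigma^2 / (2 theta) = 1/2.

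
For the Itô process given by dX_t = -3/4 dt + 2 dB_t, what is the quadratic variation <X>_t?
<X>_t = 4*t

For an Itô process dX_t = a(t) dt + b(t) dB_t, the quadratic variation is <X>_t = int_0^t b(s)^2 ds (the drift term does not contribute). Here b(s) = 2, so
  b(s)^2 = 4.
Integrating from 0 to t:
  <X>_t = int_0^t (4) ds = 4*t.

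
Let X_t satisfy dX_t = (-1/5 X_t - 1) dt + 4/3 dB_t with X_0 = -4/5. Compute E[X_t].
E[X_t] = -5 + 21*exp(-t/5)/5

Taking expectations and using E[dB_t] = 0, the mean m(t) = E[X_t] satisfies the ODE m'(t) = a m(t) + b with m(0) = x_0. With a = -1/5, b = -1, x_0 = -4/5, the solution is
  m(t) = x_0 * exp(a t) + (b/a) * (exp(a t) - 1)
       = (-4/5) * exp((-1/5) t) + ((-1)/(-1/5)) * (exp((-1/5) t) - 1)
       = -5 + 21*exp(-t/5)/5.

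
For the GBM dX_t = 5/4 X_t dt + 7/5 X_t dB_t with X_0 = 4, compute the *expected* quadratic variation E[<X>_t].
E[<X>_t] = 1568*exp(223*t/50)/223 - 1568/223

<X>_t = int_0^t ((7/5) * X_s)^2 ds. Taking expectation inside the integral: E[<X>_t] = (7/5)^2 * int_0^t E[X_s^2] ds. For GBM, E[X_s^2] = x_0^2 * exp((2 mu + sigma^2) s). Integrating:
  E[<X>_t] = (7/5)^2 * 4^2 * (exp((2*(5/4) + (7/5)^2) t) - 1) / (2*(5/4) + (7/5)^2)
           = (7/5)^2 * 4^2 * (exp((223/50) t) - 1) / (223/50) = 1568*exp(223*t/50)/223 - 1568/223.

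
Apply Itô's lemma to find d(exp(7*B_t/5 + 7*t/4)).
d(exp(7*B_t/5 + 7*t/4)) = (273*exp(7*B_t/5 + 7*t/4)/100) dt + (7*exp(7*B_t/5 + 7*t/4)/5) dB_t

Itô's formula for f(t, x): d f(t, B_t) = (f_t + (1/2) f_xx) dt + f_x dB_t. Compute partials of f(t, x) = exp(7*t/4 + 7*x/5):
  f_t(t,x)  = 7*exp(7*t/4 + 7*x/5)/4
  f_x(t,x)  = 7*exp(7*t/4 + 7*x/5)/5
  f_xx(t,x) = 49*exp(7*t/4 + 7*x/5)/25
Assemble drift = f_t + (1/2) f_xx = 273*exp(7*t/4 + 7*x/5)/100 and diffusion = f_x = 7*exp(7*t/4 + 7*x/5)/5. Substituting x = B_t:
  d(exp(7*B_t/5 + 7*t/4)) = (273*exp(7*B_t/5 + 7*t/4)/100) dt + (7*exp(7*B_t/5 + 7*t/4)/5) dB_t.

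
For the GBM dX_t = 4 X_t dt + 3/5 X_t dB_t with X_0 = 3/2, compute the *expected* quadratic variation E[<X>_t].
E[<X>_t] = 81*exp(209*t/25)/836 - 81/836

<X>_t = int_0^t ((3/5) * X_s)^2 ds. Taking expectation inside the integral: E[<X>_t] = (3/5)^2 * int_0^t E[X_s^2] ds. For GBM, E[X_s^2] = x_0^2 * exp((2 mu + sigma^2) s). Integrating:
  E[<X>_t] = (3/5)^2 * (3/2)^2 * (exp((2*4 + (3/5)^2) t) - 1) / (2*4 + (3/5)^2)
           = (3/5)^2 * (3/2)^2 * (exp((209/25) t) - 1) / (209/25) = 81*exp(209*t/25)/836 - 81/836.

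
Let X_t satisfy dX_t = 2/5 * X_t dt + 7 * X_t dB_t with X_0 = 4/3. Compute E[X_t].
E[X_t] = 4*exp(2*t/5)/3

For GBM dX = mu X dt + sigma X dB with X_0 = x_0, apply Itô to Y = log X: dY = (mu - sigma^2/2) dt + sigma dB, so Y_t = log(x_0) + (mu - sigma^2/2) t + sigma B_t and hence X_t = x_0 * exp((mu - sigma^2/2) t + sigma B_t).
With mu = 2/5, sigma = 7, x_0 = 4/3, this gives:
  X_t = 4/3 * exp((-241/10) * t + (7) * B_t).
Since sigma*B_t ~ Normal(0, sigma^2 t), E[exp(sigma*B_t)] = exp(sigma^2 t / 2); so E[X_t] = x_0 * exp((mu - sigma^2/2) t) * exp(sigma^2 t / 2) = x_0 * exp(mu t) = 4*exp(2*t/5)/3.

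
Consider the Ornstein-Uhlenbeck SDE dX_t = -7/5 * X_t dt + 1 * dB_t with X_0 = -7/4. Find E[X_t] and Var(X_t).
E[X_t] = -7*exp(-7*t/5)/4; Var(X_t) = 5/14 - 5*exp(-14*t/5)/14

The OU SDE dX = -theta X dt + sigma dB admits the integrating factor exp(theta t): d(exp(theta t) X_t) = sigma exp(theta t) dB_t. Integrating from 0 to t:
  X_t = x_0 * exp(-theta t) + sigma * int_0^t exp(-theta (t-s)) dB_s.
The Itô integral has mean 0 and (by the Itô isometry) variance sigma^2 * int_0^t exp(-2 theta (t - s)) ds = sigma^2 * (1 - exp(-2 theta t)) / (2 theta).
With theta = 7/5, sigma = 1, x_0 = -7/4:
  E[X_t] = -7/4 * exp(-7/5 t) = -7*exp(-7*t/5)/4
  Var(X_t) = (1)^2 * (1 - exp(-2*7/5 t)) / (2 * 7/5) = 5/14 - 5*exp(-14*t/5)/14.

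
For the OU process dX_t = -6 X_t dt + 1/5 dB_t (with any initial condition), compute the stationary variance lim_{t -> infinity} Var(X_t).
lim Var(X_t) = 1/300

The OU SDE dX = -theta X dt + sigma dB admits the integrating factor exp(theta t): d(exp(theta t) X_t) = sigma exp(theta t) dB_t. Integrating from 0 to t gives X_t = x_0 * exp(-theta t) + sigma * int_0^t exp(-theta (t-s)) dB_s for any initial x_0. The Itô integral has variance (by the Itô isometry) sigma^2 * int_0^t exp(-2 theta (t - s)) ds = sigma^2 * (1 - exp(-2 theta t)) / (2 theta), independent of x_0.
With theta = 6, sigma = 1/5:
  Var(X_t) = (1/5)^2 * (1 - exp(-2*6 t)) / (2 * 6) = 1/300 - exp(-12*t)/300.
As t -> infinity, exp(-2*6 t) -> 0, so the stationary variance is sigma^2 / (2 theta) = 1/300.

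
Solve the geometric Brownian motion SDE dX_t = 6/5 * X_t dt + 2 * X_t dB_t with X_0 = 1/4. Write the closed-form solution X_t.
X_t = 1/4 * exp((-4/5) * t + (2) * B_t)

For GBM dX = mu X dt + sigma X dB with X_0 = x_0, apply Itô to Y = log X: dY = (mu - sigma^2/2) dt + sigma dB, so Y_t = log(x_0) + (mu - sigma^2/2) t + sigma B_t and hence X_t = x_0 * exp((mu - sigma^2/2) t + sigma B_t).
With mu = 6/5, sigma = 2, x_0 = 1/4, this gives:
  X_t = 1/4 * exp((-4/5) * t + (2) * B_t).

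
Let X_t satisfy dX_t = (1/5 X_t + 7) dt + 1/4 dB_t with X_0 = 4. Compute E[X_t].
E[X_t] = 39*exp(t/5) - 35

Taking expectations and using E[dB_t] = 0, the mean m(t) = E[X_t] satisfies the ODE m'(t) = a m(t) + b with m(0) = x_0. With a = 1/5, b = 7, x_0 = 4, the solution is
  m(t) = x_0 * exp(a t) + (b/a) * (exp(a t) - 1)
       = 4 * exp((1/5) t) + (7/(1/5)) * (exp((1/5) t) - 1)
       = 39*exp(t/5) - 35.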